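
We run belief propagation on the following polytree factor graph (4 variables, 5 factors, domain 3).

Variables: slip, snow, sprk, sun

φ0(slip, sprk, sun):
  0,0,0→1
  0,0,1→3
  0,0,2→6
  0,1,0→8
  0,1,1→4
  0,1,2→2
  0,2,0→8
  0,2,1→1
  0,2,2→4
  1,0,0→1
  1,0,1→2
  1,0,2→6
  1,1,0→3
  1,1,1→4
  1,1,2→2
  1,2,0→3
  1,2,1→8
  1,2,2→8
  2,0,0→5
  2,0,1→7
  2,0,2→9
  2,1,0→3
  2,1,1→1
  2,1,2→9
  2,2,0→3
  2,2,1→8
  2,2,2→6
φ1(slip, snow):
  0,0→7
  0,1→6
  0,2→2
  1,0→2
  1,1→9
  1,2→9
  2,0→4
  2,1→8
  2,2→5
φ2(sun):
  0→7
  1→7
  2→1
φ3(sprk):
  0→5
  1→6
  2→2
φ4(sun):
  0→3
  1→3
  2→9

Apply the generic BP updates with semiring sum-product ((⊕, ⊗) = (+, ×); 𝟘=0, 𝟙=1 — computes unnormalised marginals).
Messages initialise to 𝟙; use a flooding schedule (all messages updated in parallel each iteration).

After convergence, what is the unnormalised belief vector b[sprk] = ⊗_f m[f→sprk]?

init: all messages = 𝟙 over 3 values
r1 m[φ0→slip] = [37, 37, 51]
r1 m[φ0→sprk] = [40, 36, 49]
r1 m[φ0→sun] = [35, 38, 52]
r1 m[φ1→slip] = [15, 20, 17]
r1 m[φ1→snow] = [13, 23, 16]
r1 m[φ2→sun] = [7, 7, 1]
r1 m[φ3→sprk] = [5, 6, 2]
r1 m[φ4→sun] = [3, 3, 9]
r1 m[slip→φ0] = [1, 1, 1]
r1 m[slip→φ1] = [1, 1, 1]
r1 m[snow→φ1] = [1, 1, 1]
r1 m[sprk→φ0] = [1, 1, 1]
r1 m[sprk→φ3] = [1, 1, 1]
r1 m[sun→φ0] = [1, 1, 1]
r1 m[sun→φ2] = [1, 1, 1]
r1 m[sun→φ4] = [1, 1, 1]
r2 m[φ0→slip] = [37, 37, 51]
r2 m[φ0→sprk] = [40, 36, 49]
r2 m[φ0→sun] = [35, 38, 52]
r2 m[φ1→slip] = [15, 20, 17]
r2 m[φ1→snow] = [13, 23, 16]
r2 m[φ2→sun] = [7, 7, 1]
r2 m[φ3→sprk] = [5, 6, 2]
r2 m[φ4→sun] = [3, 3, 9]
r2 m[slip→φ0] = [15, 20, 17]
r2 m[slip→φ1] = [37, 37, 51]
r2 m[snow→φ1] = [1, 1, 1]
r2 m[sprk→φ0] = [5, 6, 2]
r2 m[sprk→φ3] = [40, 36, 49]
r2 m[sun→φ0] = [21, 21, 9]
r2 m[sun→φ2] = [105, 114, 468]
r2 m[sun→φ4] = [245, 266, 52]
r3 m[φ0→slip] = [2760, 2181, 3225]
r3 m[φ0→sprk] = [10071, 10155, 14280]
r3 m[φ0→sun] = [2448, 2584, 3797]
r3 m[φ1→slip] = [15, 20, 17]
r3 m[φ1→snow] = [537, 963, 662]
r3 m[φ2→sun] = [7, 7, 1]
r3 m[φ3→sprk] = [5, 6, 2]
r3 m[φ4→sun] = [3, 3, 9]
r3 m[slip→φ0] = [15, 20, 17]
r3 m[slip→φ1] = [37, 37, 51]
r3 m[snow→φ1] = [1, 1, 1]
r3 m[sprk→φ0] = [5, 6, 2]
r3 m[sprk→φ3] = [40, 36, 49]
r3 m[sun→φ0] = [21, 21, 9]
r3 m[sun→φ2] = [105, 114, 468]
r3 m[sun→φ4] = [245, 266, 52]
r4 m[φ0→slip] = [2760, 2181, 3225]
r4 m[φ0→sprk] = [10071, 10155, 14280]
r4 m[φ0→sun] = [2448, 2584, 3797]
r4 m[φ1→slip] = [15, 20, 17]
r4 m[φ1→snow] = [537, 963, 662]
r4 m[φ2→sun] = [7, 7, 1]
r4 m[φ3→sprk] = [5, 6, 2]
r4 m[φ4→sun] = [3, 3, 9]
r4 m[slip→φ0] = [15, 20, 17]
r4 m[slip→φ1] = [2760, 2181, 3225]
r4 m[snow→φ1] = [1, 1, 1]
r4 m[sprk→φ0] = [5, 6, 2]
r4 m[sprk→φ3] = [10071, 10155, 14280]
r4 m[sun→φ0] = [21, 21, 9]
r4 m[sun→φ2] = [7344, 7752, 34173]
r4 m[sun→φ4] = [17136, 18088, 3797]
r5 m[φ0→slip] = [2760, 2181, 3225]
r5 m[φ0→sprk] = [10071, 10155, 14280]
r5 m[φ0→sun] = [2448, 2584, 3797]
r5 m[φ1→slip] = [15, 20, 17]
r5 m[φ1→snow] = [36582, 61989, 41274]
r5 m[φ2→sun] = [7, 7, 1]
r5 m[φ3→sprk] = [5, 6, 2]
r5 m[φ4→sun] = [3, 3, 9]
r5 m[slip→φ0] = [15, 20, 17]
r5 m[slip→φ1] = [2760, 2181, 3225]
r5 m[snow→φ1] = [1, 1, 1]
r5 m[sprk→φ0] = [5, 6, 2]
r5 m[sprk→φ3] = [10071, 10155, 14280]
r5 m[sun→φ0] = [21, 21, 9]
r5 m[sun→φ2] = [7344, 7752, 34173]
r5 m[sun→φ4] = [17136, 18088, 3797]
r6 m[φ0→slip] = [2760, 2181, 3225]
r6 m[φ0→sprk] = [10071, 10155, 14280]
r6 m[φ0→sun] = [2448, 2584, 3797]
r6 m[φ1→slip] = [15, 20, 17]
r6 m[φ1→snow] = [36582, 61989, 41274]
r6 m[φ2→sun] = [7, 7, 1]
r6 m[φ3→sprk] = [5, 6, 2]
r6 m[φ4→sun] = [3, 3, 9]
r6 m[slip→φ0] = [15, 20, 17]
r6 m[slip→φ1] = [2760, 2181, 3225]
r6 m[snow→φ1] = [1, 1, 1]
r6 m[sprk→φ0] = [5, 6, 2]
r6 m[sprk→φ3] = [10071, 10155, 14280]
r6 m[sun→φ0] = [21, 21, 9]
r6 m[sun→φ2] = [7344, 7752, 34173]
r6 m[sun→φ4] = [17136, 18088, 3797]
fixed point reached at round 6
b[sprk] = ⊗ incoming = [50355, 60930, 28560]

b[sprk] = [50355, 60930, 28560]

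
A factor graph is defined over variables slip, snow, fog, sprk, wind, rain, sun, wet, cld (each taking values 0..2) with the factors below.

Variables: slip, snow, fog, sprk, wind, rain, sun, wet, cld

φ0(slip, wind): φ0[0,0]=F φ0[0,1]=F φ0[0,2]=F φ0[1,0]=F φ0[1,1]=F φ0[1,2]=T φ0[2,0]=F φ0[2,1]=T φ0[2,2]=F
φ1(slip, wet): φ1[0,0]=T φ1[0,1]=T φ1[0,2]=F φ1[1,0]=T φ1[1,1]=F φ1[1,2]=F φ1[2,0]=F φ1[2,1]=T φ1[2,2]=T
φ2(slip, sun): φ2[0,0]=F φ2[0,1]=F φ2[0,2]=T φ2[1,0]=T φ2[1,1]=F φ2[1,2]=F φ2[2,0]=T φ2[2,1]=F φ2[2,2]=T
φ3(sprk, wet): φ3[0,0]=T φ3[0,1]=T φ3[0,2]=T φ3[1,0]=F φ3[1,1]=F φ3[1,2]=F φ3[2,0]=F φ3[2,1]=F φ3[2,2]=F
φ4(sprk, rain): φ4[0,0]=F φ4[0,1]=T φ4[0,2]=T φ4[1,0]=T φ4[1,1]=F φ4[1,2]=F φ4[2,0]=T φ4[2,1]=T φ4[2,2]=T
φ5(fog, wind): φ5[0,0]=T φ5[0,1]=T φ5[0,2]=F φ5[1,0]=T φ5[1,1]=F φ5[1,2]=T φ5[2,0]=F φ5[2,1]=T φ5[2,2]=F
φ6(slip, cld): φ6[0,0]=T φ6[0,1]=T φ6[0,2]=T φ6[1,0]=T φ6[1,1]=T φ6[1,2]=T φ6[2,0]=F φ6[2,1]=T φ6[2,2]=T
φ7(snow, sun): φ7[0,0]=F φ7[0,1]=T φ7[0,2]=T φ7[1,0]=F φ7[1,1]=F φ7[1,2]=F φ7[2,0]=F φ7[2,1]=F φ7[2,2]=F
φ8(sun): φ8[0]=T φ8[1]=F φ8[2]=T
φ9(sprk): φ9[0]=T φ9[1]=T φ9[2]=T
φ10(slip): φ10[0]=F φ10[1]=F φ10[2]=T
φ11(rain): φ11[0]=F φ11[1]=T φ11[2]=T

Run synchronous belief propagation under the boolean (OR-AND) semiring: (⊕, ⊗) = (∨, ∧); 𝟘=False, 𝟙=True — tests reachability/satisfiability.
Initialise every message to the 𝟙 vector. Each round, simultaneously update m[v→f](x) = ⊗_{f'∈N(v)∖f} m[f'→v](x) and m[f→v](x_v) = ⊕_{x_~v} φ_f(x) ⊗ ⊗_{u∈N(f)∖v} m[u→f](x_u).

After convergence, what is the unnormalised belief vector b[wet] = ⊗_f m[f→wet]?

b[wet] = [F, T, T]

init: all messages = 𝟙 over 3 values
r1 m[φ0→slip] = [F, T, T]
r1 m[φ0→wind] = [F, T, T]
r1 m[φ1→slip] = [T, T, T]
r1 m[φ1→wet] = [T, T, T]
r1 m[φ2→slip] = [T, T, T]
r1 m[φ2→sun] = [T, F, T]
r1 m[φ3→sprk] = [T, F, F]
r1 m[φ3→wet] = [T, T, T]
r1 m[φ4→sprk] = [T, T, T]
r1 m[φ4→rain] = [T, T, T]
r1 m[φ5→fog] = [T, T, T]
r1 m[φ5→wind] = [T, T, T]
r1 m[φ6→slip] = [T, T, T]
r1 m[φ6→cld] = [T, T, T]
r1 m[φ7→snow] = [T, F, F]
r1 m[φ7→sun] = [F, T, T]
r1 m[φ8→sun] = [T, F, T]
r1 m[φ9→sprk] = [T, T, T]
r1 m[φ10→slip] = [F, F, T]
r1 m[φ11→rain] = [F, T, T]
r1 m[slip→φ0] = [T, T, T]
r1 m[slip→φ1] = [T, T, T]
r1 m[slip→φ2] = [T, T, T]
r1 m[slip→φ6] = [T, T, T]
r1 m[slip→φ10] = [T, T, T]
r1 m[snow→φ7] = [T, T, T]
r1 m[fog→φ5] = [T, T, T]
r1 m[sprk→φ3] = [T, T, T]
r1 m[sprk→φ4] = [T, T, T]
r1 m[sprk→φ9] = [T, T, T]
r1 m[wind→φ0] = [T, T, T]
r1 m[wind→φ5] = [T, T, T]
r1 m[rain→φ4] = [T, T, T]
r1 m[rain→φ11] = [T, T, T]
r1 m[sun→φ2] = [T, T, T]
r1 m[sun→φ7] = [T, T, T]
r1 m[sun→φ8] = [T, T, T]
r1 m[wet→φ1] = [T, T, T]
r1 m[wet→φ3] = [T, T, T]
r1 m[cld→φ6] = [T, T, T]
r2 m[φ0→slip] = [F, T, T]
r2 m[φ0→wind] = [F, T, T]
r2 m[φ1→slip] = [T, T, T]
r2 m[φ1→wet] = [T, T, T]
r2 m[φ2→slip] = [T, T, T]
r2 m[φ2→sun] = [T, F, T]
r2 m[φ3→sprk] = [T, F, F]
r2 m[φ3→wet] = [T, T, T]
r2 m[φ4→sprk] = [T, T, T]
r2 m[φ4→rain] = [T, T, T]
r2 m[φ5→fog] = [T, T, T]
r2 m[φ5→wind] = [T, T, T]
r2 m[φ6→slip] = [T, T, T]
r2 m[φ6→cld] = [T, T, T]
r2 m[φ7→snow] = [T, F, F]
r2 m[φ7→sun] = [F, T, T]
r2 m[φ8→sun] = [T, F, T]
r2 m[φ9→sprk] = [T, T, T]
r2 m[φ10→slip] = [F, F, T]
r2 m[φ11→rain] = [F, T, T]
r2 m[slip→φ0] = [F, F, T]
r2 m[slip→φ1] = [F, F, T]
r2 m[slip→φ2] = [F, F, T]
r2 m[slip→φ6] = [F, F, T]
r2 m[slip→φ10] = [F, T, T]
r2 m[snow→φ7] = [T, T, T]
r2 m[fog→φ5] = [T, T, T]
r2 m[sprk→φ3] = [T, T, T]
r2 m[sprk→φ4] = [T, F, F]
r2 m[sprk→φ9] = [T, F, F]
r2 m[wind→φ0] = [T, T, T]
r2 m[wind→φ5] = [F, T, T]
r2 m[rain→φ4] = [F, T, T]
r2 m[rain→φ11] = [T, T, T]
r2 m[sun→φ2] = [F, F, T]
r2 m[sun→φ7] = [T, F, T]
r2 m[sun→φ8] = [F, F, T]
r2 m[wet→φ1] = [T, T, T]
r2 m[wet→φ3] = [T, T, T]
r2 m[cld→φ6] = [T, T, T]
r3 m[φ0→slip] = [F, T, T]
r3 m[φ0→wind] = [F, T, F]
r3 m[φ1→slip] = [T, T, T]
r3 m[φ1→wet] = [F, T, T]
r3 m[φ2→slip] = [T, F, T]
r3 m[φ2→sun] = [T, F, T]
r3 m[φ3→sprk] = [T, F, F]
r3 m[φ3→wet] = [T, T, T]
r3 m[φ4→sprk] = [T, F, T]
r3 m[φ4→rain] = [F, T, T]
r3 m[φ5→fog] = [T, T, T]
r3 m[φ5→wind] = [T, T, T]
r3 m[φ6→slip] = [T, T, T]
r3 m[φ6→cld] = [F, T, T]
r3 m[φ7→snow] = [T, F, F]
r3 m[φ7→sun] = [F, T, T]
r3 m[φ8→sun] = [T, F, T]
r3 m[φ9→sprk] = [T, T, T]
r3 m[φ10→slip] = [F, F, T]
r3 m[φ11→rain] = [F, T, T]
r3 m[slip→φ0] = [F, F, T]
r3 m[slip→φ1] = [F, F, T]
r3 m[slip→φ2] = [F, F, T]
r3 m[slip→φ6] = [F, F, T]
r3 m[slip→φ10] = [F, T, T]
r3 m[snow→φ7] = [T, T, T]
r3 m[fog→φ5] = [T, T, T]
r3 m[sprk→φ3] = [T, T, T]
r3 m[sprk→φ4] = [T, F, F]
r3 m[sprk→φ9] = [T, F, F]
r3 m[wind→φ0] = [T, T, T]
r3 m[wind→φ5] = [F, T, T]
r3 m[rain→φ4] = [F, T, T]
r3 m[rain→φ11] = [T, T, T]
r3 m[sun→φ2] = [F, F, T]
r3 m[sun→φ7] = [T, F, T]
r3 m[sun→φ8] = [F, F, T]
r3 m[wet→φ1] = [T, T, T]
r3 m[wet→φ3] = [T, T, T]
r3 m[cld→φ6] = [T, T, T]
r4 m[φ0→slip] = [F, T, T]
r4 m[φ0→wind] = [F, T, F]
r4 m[φ1→slip] = [T, T, T]
r4 m[φ1→wet] = [F, T, T]
r4 m[φ2→slip] = [T, F, T]
r4 m[φ2→sun] = [T, F, T]
r4 m[φ3→sprk] = [T, F, F]
r4 m[φ3→wet] = [T, T, T]
r4 m[φ4→sprk] = [T, F, T]
r4 m[φ4→rain] = [F, T, T]
r4 m[φ5→fog] = [T, T, T]
r4 m[φ5→wind] = [T, T, T]
r4 m[φ6→slip] = [T, T, T]
r4 m[φ6→cld] = [F, T, T]
r4 m[φ7→snow] = [T, F, F]
r4 m[φ7→sun] = [F, T, T]
r4 m[φ8→sun] = [T, F, T]
r4 m[φ9→sprk] = [T, T, T]
r4 m[φ10→slip] = [F, F, T]
r4 m[φ11→rain] = [F, T, T]
r4 m[slip→φ0] = [F, F, T]
r4 m[slip→φ1] = [F, F, T]
r4 m[slip→φ2] = [F, F, T]
r4 m[slip→φ6] = [F, F, T]
r4 m[slip→φ10] = [F, F, T]
r4 m[snow→φ7] = [T, T, T]
r4 m[fog→φ5] = [T, T, T]
r4 m[sprk→φ3] = [T, F, T]
r4 m[sprk→φ4] = [T, F, F]
r4 m[sprk→φ9] = [T, F, F]
r4 m[wind→φ0] = [T, T, T]
r4 m[wind→φ5] = [F, T, F]
r4 m[rain→φ4] = [F, T, T]
r4 m[rain→φ11] = [F, T, T]
r4 m[sun→φ2] = [F, F, T]
r4 m[sun→φ7] = [T, F, T]
r4 m[sun→φ8] = [F, F, T]
r4 m[wet→φ1] = [T, T, T]
r4 m[wet→φ3] = [F, T, T]
r4 m[cld→φ6] = [T, T, T]
r5 m[φ0→slip] = [F, T, T]
r5 m[φ0→wind] = [F, T, F]
r5 m[φ1→slip] = [T, T, T]
r5 m[φ1→wet] = [F, T, T]
r5 m[φ2→slip] = [T, F, T]
r5 m[φ2→sun] = [T, F, T]
r5 m[φ3→sprk] = [T, F, F]
r5 m[φ3→wet] = [T, T, T]
r5 m[φ4→sprk] = [T, F, T]
r5 m[φ4→rain] = [F, T, T]
r5 m[φ5→fog] = [T, F, T]
r5 m[φ5→wind] = [T, T, T]
r5 m[φ6→slip] = [T, T, T]
r5 m[φ6→cld] = [F, T, T]
r5 m[φ7→snow] = [T, F, F]
r5 m[φ7→sun] = [F, T, T]
r5 m[φ8→sun] = [T, F, T]
r5 m[φ9→sprk] = [T, T, T]
r5 m[φ10→slip] = [F, F, T]
r5 m[φ11→rain] = [F, T, T]
r5 m[slip→φ0] = [F, F, T]
r5 m[slip→φ1] = [F, F, T]
r5 m[slip→φ2] = [F, F, T]
r5 m[slip→φ6] = [F, F, T]
r5 m[slip→φ10] = [F, F, T]
r5 m[snow→φ7] = [T, T, T]
r5 m[fog→φ5] = [T, T, T]
r5 m[sprk→φ3] = [T, F, T]
r5 m[sprk→φ4] = [T, F, F]
r5 m[sprk→φ9] = [T, F, F]
r5 m[wind→φ0] = [T, T, T]
r5 m[wind→φ5] = [F, T, F]
r5 m[rain→φ4] = [F, T, T]
r5 m[rain→φ11] = [F, T, T]
r5 m[sun→φ2] = [F, F, T]
r5 m[sun→φ7] = [T, F, T]
r5 m[sun→φ8] = [F, F, T]
r5 m[wet→φ1] = [T, T, T]
r5 m[wet→φ3] = [F, T, T]
r5 m[cld→φ6] = [T, T, T]
r6 m[φ0→slip] = [F, T, T]
r6 m[φ0→wind] = [F, T, F]
r6 m[φ1→slip] = [T, T, T]
r6 m[φ1→wet] = [F, T, T]
r6 m[φ2→slip] = [T, F, T]
r6 m[φ2→sun] = [T, F, T]
r6 m[φ3→sprk] = [T, F, F]
r6 m[φ3→wet] = [T, T, T]
r6 m[φ4→sprk] = [T, F, T]
r6 m[φ4→rain] = [F, T, T]
r6 m[φ5→fog] = [T, F, T]
r6 m[φ5→wind] = [T, T, T]
r6 m[φ6→slip] = [T, T, T]
r6 m[φ6→cld] = [F, T, T]
r6 m[φ7→snow] = [T, F, F]
r6 m[φ7→sun] = [F, T, T]
r6 m[φ8→sun] = [T, F, T]
r6 m[φ9→sprk] = [T, T, T]
r6 m[φ10→slip] = [F, F, T]
r6 m[φ11→rain] = [F, T, T]
r6 m[slip→φ0] = [F, F, T]
r6 m[slip→φ1] = [F, F, T]
r6 m[slip→φ2] = [F, F, T]
r6 m[slip→φ6] = [F, F, T]
r6 m[slip→φ10] = [F, F, T]
r6 m[snow→φ7] = [T, T, T]
r6 m[fog→φ5] = [T, T, T]
r6 m[sprk→φ3] = [T, F, T]
r6 m[sprk→φ4] = [T, F, F]
r6 m[sprk→φ9] = [T, F, F]
r6 m[wind→φ0] = [T, T, T]
r6 m[wind→φ5] = [F, T, F]
r6 m[rain→φ4] = [F, T, T]
r6 m[rain→φ11] = [F, T, T]
r6 m[sun→φ2] = [F, F, T]
r6 m[sun→φ7] = [T, F, T]
r6 m[sun→φ8] = [F, F, T]
r6 m[wet→φ1] = [T, T, T]
r6 m[wet→φ3] = [F, T, T]
r6 m[cld→φ6] = [T, T, T]
fixed point reached at round 6
b[wet] = ⊗ incoming = [F, T, T]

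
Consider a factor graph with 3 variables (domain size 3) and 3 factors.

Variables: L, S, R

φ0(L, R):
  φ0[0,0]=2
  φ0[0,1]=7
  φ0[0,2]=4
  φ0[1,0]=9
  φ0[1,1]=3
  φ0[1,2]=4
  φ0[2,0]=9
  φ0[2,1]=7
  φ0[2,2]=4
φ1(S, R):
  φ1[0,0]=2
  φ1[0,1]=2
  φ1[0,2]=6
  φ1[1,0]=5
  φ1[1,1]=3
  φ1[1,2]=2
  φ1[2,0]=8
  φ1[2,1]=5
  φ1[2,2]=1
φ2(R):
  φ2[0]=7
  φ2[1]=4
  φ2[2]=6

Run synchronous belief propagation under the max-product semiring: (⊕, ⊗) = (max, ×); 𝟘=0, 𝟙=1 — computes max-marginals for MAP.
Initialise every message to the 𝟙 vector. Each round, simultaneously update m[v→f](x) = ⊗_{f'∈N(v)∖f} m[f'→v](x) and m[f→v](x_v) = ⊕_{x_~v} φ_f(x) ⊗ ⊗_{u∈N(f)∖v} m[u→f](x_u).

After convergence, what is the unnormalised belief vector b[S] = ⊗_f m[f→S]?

b[S] = [144, 315, 504]

init: all messages = 𝟙 over 3 values
r1 m[φ0→L] = [7, 9, 9]
r1 m[φ0→R] = [9, 7, 4]
r1 m[φ1→S] = [6, 5, 8]
r1 m[φ1→R] = [8, 5, 6]
r1 m[φ2→R] = [7, 4, 6]
r1 m[L→φ0] = [1, 1, 1]
r1 m[S→φ1] = [1, 1, 1]
r1 m[R→φ0] = [1, 1, 1]
r1 m[R→φ1] = [1, 1, 1]
r1 m[R→φ2] = [1, 1, 1]
r2 m[φ0→L] = [7, 9, 9]
r2 m[φ0→R] = [9, 7, 4]
r2 m[φ1→S] = [6, 5, 8]
r2 m[φ1→R] = [8, 5, 6]
r2 m[φ2→R] = [7, 4, 6]
r2 m[L→φ0] = [1, 1, 1]
r2 m[S→φ1] = [1, 1, 1]
r2 m[R→φ0] = [56, 20, 36]
r2 m[R→φ1] = [63, 28, 24]
r2 m[R→φ2] = [72, 35, 24]
r3 m[φ0→L] = [144, 504, 504]
r3 m[φ0→R] = [9, 7, 4]
r3 m[φ1→S] = [144, 315, 504]
r3 m[φ1→R] = [8, 5, 6]
r3 m[φ2→R] = [7, 4, 6]
r3 m[L→φ0] = [1, 1, 1]
r3 m[S→φ1] = [1, 1, 1]
r3 m[R→φ0] = [56, 20, 36]
r3 m[R→φ1] = [63, 28, 24]
r3 m[R→φ2] = [72, 35, 24]
r4 m[φ0→L] = [144, 504, 504]
r4 m[φ0→R] = [9, 7, 4]
r4 m[φ1→S] = [144, 315, 504]
r4 m[φ1→R] = [8, 5, 6]
r4 m[φ2→R] = [7, 4, 6]
r4 m[L→φ0] = [1, 1, 1]
r4 m[S→φ1] = [1, 1, 1]
r4 m[R→φ0] = [56, 20, 36]
r4 m[R→φ1] = [63, 28, 24]
r4 m[R→φ2] = [72, 35, 24]
fixed point reached at round 4
b[S] = ⊗ incoming = [144, 315, 504]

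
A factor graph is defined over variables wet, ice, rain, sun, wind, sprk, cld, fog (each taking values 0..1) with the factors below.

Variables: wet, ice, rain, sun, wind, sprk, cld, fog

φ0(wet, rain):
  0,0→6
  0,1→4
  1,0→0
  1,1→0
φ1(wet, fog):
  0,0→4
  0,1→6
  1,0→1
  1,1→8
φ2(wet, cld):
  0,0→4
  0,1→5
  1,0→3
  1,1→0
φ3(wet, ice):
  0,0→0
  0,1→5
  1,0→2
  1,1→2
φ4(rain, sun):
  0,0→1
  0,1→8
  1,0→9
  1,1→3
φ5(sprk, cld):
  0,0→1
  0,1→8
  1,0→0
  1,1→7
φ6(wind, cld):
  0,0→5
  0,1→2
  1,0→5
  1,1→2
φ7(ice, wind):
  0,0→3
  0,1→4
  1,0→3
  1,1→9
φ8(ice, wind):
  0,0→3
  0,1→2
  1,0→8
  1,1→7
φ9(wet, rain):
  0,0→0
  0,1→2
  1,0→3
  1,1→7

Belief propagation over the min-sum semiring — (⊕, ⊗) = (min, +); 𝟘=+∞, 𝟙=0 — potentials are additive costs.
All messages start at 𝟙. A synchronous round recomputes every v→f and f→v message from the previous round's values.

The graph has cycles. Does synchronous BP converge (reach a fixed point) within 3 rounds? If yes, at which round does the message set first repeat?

NOT CONVERGED within 3 rounds

init: all messages = 𝟙 over 2 values
r1 m[φ0→wet] = [4, 0]
r1 m[φ0→rain] = [0, 0]
r1 m[φ1→wet] = [4, 1]
r1 m[φ1→fog] = [1, 6]
r1 m[φ2→wet] = [4, 0]
r1 m[φ2→cld] = [3, 0]
r1 m[φ3→wet] = [0, 2]
r1 m[φ3→ice] = [0, 2]
r1 m[φ4→rain] = [1, 3]
r1 m[φ4→sun] = [1, 3]
r1 m[φ5→sprk] = [1, 0]
r1 m[φ5→cld] = [0, 7]
r1 m[φ6→wind] = [2, 2]
r1 m[φ6→cld] = [5, 2]
r1 m[φ7→ice] = [3, 3]
r1 m[φ7→wind] = [3, 4]
r1 m[φ8→ice] = [2, 7]
r1 m[φ8→wind] = [3, 2]
r1 m[φ9→wet] = [0, 3]
r1 m[φ9→rain] = [0, 2]
r1 m[wet→φ0] = [0, 0]
r1 m[wet→φ1] = [0, 0]
r1 m[wet→φ2] = [0, 0]
r1 m[wet→φ3] = [0, 0]
r1 m[wet→φ9] = [0, 0]
r1 m[ice→φ3] = [0, 0]
r1 m[ice→φ7] = [0, 0]
r1 m[ice→φ8] = [0, 0]
r1 m[rain→φ0] = [0, 0]
r1 m[rain→φ4] = [0, 0]
r1 m[rain→φ9] = [0, 0]
r1 m[sun→φ4] = [0, 0]
r1 m[wind→φ6] = [0, 0]
r1 m[wind→φ7] = [0, 0]
r1 m[wind→φ8] = [0, 0]
r1 m[sprk→φ5] = [0, 0]
r1 m[cld→φ2] = [0, 0]
r1 m[cld→φ5] = [0, 0]
r1 m[cld→φ6] = [0, 0]
r1 m[fog→φ1] = [0, 0]
r2 m[φ0→wet] = [4, 0]
r2 m[φ0→rain] = [0, 0]
r2 m[φ1→wet] = [4, 1]
r2 m[φ1→fog] = [1, 6]
r2 m[φ2→wet] = [4, 0]
r2 m[φ2→cld] = [3, 0]
r2 m[φ3→wet] = [0, 2]
r2 m[φ3→ice] = [0, 2]
r2 m[φ4→rain] = [1, 3]
r2 m[φ4→sun] = [1, 3]
r2 m[φ5→sprk] = [1, 0]
r2 m[φ5→cld] = [0, 7]
r2 m[φ6→wind] = [2, 2]
r2 m[φ6→cld] = [5, 2]
r2 m[φ7→ice] = [3, 3]
r2 m[φ7→wind] = [3, 4]
r2 m[φ8→ice] = [2, 7]
r2 m[φ8→wind] = [3, 2]
r2 m[φ9→wet] = [0, 3]
r2 m[φ9→rain] = [0, 2]
r2 m[wet→φ0] = [8, 6]
r2 m[wet→φ1] = [8, 5]
r2 m[wet→φ2] = [8, 6]
r2 m[wet→φ3] = [12, 4]
r2 m[wet→φ9] = [12, 3]
r2 m[ice→φ3] = [5, 10]
r2 m[ice→φ7] = [2, 9]
r2 m[ice→φ8] = [3, 5]
r2 m[rain→φ0] = [1, 5]
r2 m[rain→φ4] = [0, 2]
r2 m[rain→φ9] = [1, 3]
r2 m[sun→φ4] = [0, 0]
r2 m[wind→φ6] = [6, 6]
r2 m[wind→φ7] = [5, 4]
r2 m[wind→φ8] = [5, 6]
r2 m[sprk→φ5] = [0, 0]
r2 m[cld→φ2] = [5, 9]
r2 m[cld→φ5] = [8, 2]
r2 m[cld→φ6] = [3, 7]
r2 m[fog→φ1] = [0, 0]
r3 m[φ0→wet] = [7, 1]
r3 m[φ0→rain] = [6, 6]
r3 m[φ1→wet] = [4, 1]
r3 m[φ1→fog] = [6, 13]
r3 m[φ2→wet] = [9, 8]
r3 m[φ2→cld] = [9, 6]
r3 m[φ3→wet] = [5, 7]
r3 m[φ3→ice] = [6, 6]
r3 m[φ4→rain] = [1, 3]
r3 m[φ4→sun] = [1, 5]
r3 m[φ5→sprk] = [9, 8]
r3 m[φ5→cld] = [0, 7]
r3 m[φ6→wind] = [8, 8]
r3 m[φ6→cld] = [11, 8]
r3 m[φ7→ice] = [8, 8]
r3 m[φ7→wind] = [5, 6]
r3 m[φ8→ice] = [8, 13]
r3 m[φ8→wind] = [6, 5]
r3 m[φ9→wet] = [1, 4]
r3 m[φ9→rain] = [6, 10]
r3 m[wet→φ0] = [8, 6]
r3 m[wet→φ1] = [8, 5]
r3 m[wet→φ2] = [8, 6]
r3 m[wet→φ3] = [12, 4]
r3 m[wet→φ9] = [12, 3]
r3 m[ice→φ3] = [5, 10]
r3 m[ice→φ7] = [2, 9]
r3 m[ice→φ8] = [3, 5]
r3 m[rain→φ0] = [1, 5]
r3 m[rain→φ4] = [0, 2]
r3 m[rain→φ9] = [1, 3]
r3 m[sun→φ4] = [0, 0]
r3 m[wind→φ6] = [6, 6]
r3 m[wind→φ7] = [5, 4]
r3 m[wind→φ8] = [5, 6]
r3 m[sprk→φ5] = [0, 0]
r3 m[cld→φ2] = [5, 9]
r3 m[cld→φ5] = [8, 2]
r3 m[cld→φ6] = [3, 7]
r3 m[fog→φ1] = [0, 0]
no fixed point within 3 rounds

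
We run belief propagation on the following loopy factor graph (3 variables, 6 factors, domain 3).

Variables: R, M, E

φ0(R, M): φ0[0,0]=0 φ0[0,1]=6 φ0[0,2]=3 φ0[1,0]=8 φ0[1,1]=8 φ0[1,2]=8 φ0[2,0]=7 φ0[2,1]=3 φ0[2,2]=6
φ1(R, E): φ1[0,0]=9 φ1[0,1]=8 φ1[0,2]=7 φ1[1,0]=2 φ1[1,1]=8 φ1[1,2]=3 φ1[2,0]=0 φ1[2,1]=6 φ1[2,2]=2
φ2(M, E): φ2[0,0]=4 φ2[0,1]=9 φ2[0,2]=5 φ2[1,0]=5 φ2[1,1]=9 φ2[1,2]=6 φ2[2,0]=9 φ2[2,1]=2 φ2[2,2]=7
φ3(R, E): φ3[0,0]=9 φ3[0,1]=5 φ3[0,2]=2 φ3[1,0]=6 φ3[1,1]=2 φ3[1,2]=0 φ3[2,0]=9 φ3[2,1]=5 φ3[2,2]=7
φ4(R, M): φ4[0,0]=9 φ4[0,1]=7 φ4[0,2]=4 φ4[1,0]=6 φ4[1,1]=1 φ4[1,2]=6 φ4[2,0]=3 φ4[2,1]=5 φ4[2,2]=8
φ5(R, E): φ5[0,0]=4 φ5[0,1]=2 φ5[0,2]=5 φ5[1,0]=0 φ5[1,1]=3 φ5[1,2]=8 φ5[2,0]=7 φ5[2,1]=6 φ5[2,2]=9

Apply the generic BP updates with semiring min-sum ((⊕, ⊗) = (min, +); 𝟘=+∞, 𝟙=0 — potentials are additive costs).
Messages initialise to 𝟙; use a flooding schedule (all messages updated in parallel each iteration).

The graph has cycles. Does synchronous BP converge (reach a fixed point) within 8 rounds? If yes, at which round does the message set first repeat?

NOT CONVERGED within 8 rounds

init: all messages = 𝟙 over 3 values
r1 m[φ0→R] = [0, 8, 3]
r1 m[φ0→M] = [0, 3, 3]
r1 m[φ1→R] = [7, 2, 0]
r1 m[φ1→E] = [0, 6, 2]
r1 m[φ2→M] = [4, 5, 2]
r1 m[φ2→E] = [4, 2, 5]
r1 m[φ3→R] = [2, 0, 5]
r1 m[φ3→E] = [6, 2, 0]
r1 m[φ4→R] = [4, 1, 3]
r1 m[φ4→M] = [3, 1, 4]
r1 m[φ5→R] = [2, 0, 6]
r1 m[φ5→E] = [0, 2, 5]
r1 m[R→φ0] = [0, 0, 0]
r1 m[R→φ1] = [0, 0, 0]
r1 m[R→φ3] = [0, 0, 0]
r1 m[R→φ4] = [0, 0, 0]
r1 m[R→φ5] = [0, 0, 0]
r1 m[M→φ0] = [0, 0, 0]
r1 m[M→φ2] = [0, 0, 0]
r1 m[M→φ4] = [0, 0, 0]
r1 m[E→φ1] = [0, 0, 0]
r1 m[E→φ2] = [0, 0, 0]
r1 m[E→φ3] = [0, 0, 0]
r1 m[E→φ5] = [0, 0, 0]
r2 m[φ0→R] = [0, 8, 3]
r2 m[φ0→M] = [0, 3, 3]
r2 m[φ1→R] = [7, 2, 0]
r2 m[φ1→E] = [0, 6, 2]
r2 m[φ2→M] = [4, 5, 2]
r2 m[φ2→E] = [4, 2, 5]
r2 m[φ3→R] = [2, 0, 5]
r2 m[φ3→E] = [6, 2, 0]
r2 m[φ4→R] = [4, 1, 3]
r2 m[φ4→M] = [3, 1, 4]
r2 m[φ5→R] = [2, 0, 6]
r2 m[φ5→E] = [0, 2, 5]
r2 m[R→φ0] = [15, 3, 14]
r2 m[R→φ1] = [8, 9, 17]
r2 m[R→φ3] = [13, 11, 12]
r2 m[R→φ4] = [11, 10, 14]
r2 m[R→φ5] = [13, 11, 11]
r2 m[M→φ0] = [7, 6, 6]
r2 m[M→φ2] = [3, 4, 7]
r2 m[M→φ4] = [4, 8, 5]
r2 m[E→φ1] = [10, 6, 10]
r2 m[E→φ2] = [6, 10, 7]
r2 m[E→φ3] = [4, 10, 12]
r2 m[E→φ5] = [10, 10, 7]
r3 m[φ0→R] = [7, 14, 9]
r3 m[φ0→M] = [11, 11, 11]
r3 m[φ1→R] = [14, 12, 10]
r3 m[φ1→E] = [11, 16, 12]
r3 m[φ2→M] = [10, 11, 12]
r3 m[φ2→E] = [7, 9, 8]
r3 m[φ3→R] = [13, 10, 13]
r3 m[φ3→E] = [17, 13, 11]
r3 m[φ4→R] = [9, 9, 7]
r3 m[φ4→M] = [16, 11, 15]
r3 m[φ5→R] = [12, 10, 16]
r3 m[φ5→E] = [11, 14, 18]
r3 m[R→φ0] = [15, 3, 14]
r3 m[R→φ1] = [8, 9, 17]
r3 m[R→φ3] = [13, 11, 12]
r3 m[R→φ4] = [11, 10, 14]
r3 m[R→φ5] = [13, 11, 11]
r3 m[M→φ0] = [7, 6, 6]
r3 m[M→φ2] = [3, 4, 7]
r3 m[M→φ4] = [4, 8, 5]
r3 m[E→φ1] = [10, 6, 10]
r3 m[E→φ2] = [6, 10, 7]
r3 m[E→φ3] = [4, 10, 12]
r3 m[E→φ5] = [10, 10, 7]
r4 m[φ0→R] = [7, 14, 9]
r4 m[φ0→M] = [11, 11, 11]
r4 m[φ1→R] = [14, 12, 10]
r4 m[φ1→E] = [11, 16, 12]
r4 m[φ2→M] = [10, 11, 12]
r4 m[φ2→E] = [7, 9, 8]
r4 m[φ3→R] = [13, 10, 13]
r4 m[φ3→E] = [17, 13, 11]
r4 m[φ4→R] = [9, 9, 7]
r4 m[φ4→M] = [16, 11, 15]
r4 m[φ5→R] = [12, 10, 16]
r4 m[φ5→E] = [11, 14, 18]
r4 m[R→φ0] = [48, 41, 46]
r4 m[R→φ1] = [41, 43, 45]
r4 m[R→φ3] = [42, 45, 42]
r4 m[R→φ4] = [46, 46, 48]
r4 m[R→φ5] = [43, 45, 39]
r4 m[M→φ0] = [26, 22, 27]
r4 m[M→φ2] = [27, 22, 26]
r4 m[M→φ4] = [21, 22, 23]
r4 m[E→φ1] = [35, 36, 37]
r4 m[E→φ2] = [39, 43, 41]
r4 m[E→φ3] = [29, 39, 38]
r4 m[E→φ5] = [35, 38, 31]
r5 m[φ0→R] = [26, 30, 25]
r5 m[φ0→M] = [48, 49, 49]
r5 m[φ1→R] = [44, 37, 35]
r5 m[φ1→E] = [45, 49, 46]
r5 m[φ2→M] = [43, 44, 45]
r5 m[φ2→E] = [27, 28, 28]
r5 m[φ3→R] = [38, 35, 38]
r5 m[φ3→E] = [51, 47, 44]
r5 m[φ4→R] = [27, 23, 24]
r5 m[φ4→M] = [51, 47, 50]
r5 m[φ5→R] = [36, 35, 40]
r5 m[φ5→E] = [45, 45, 48]
r5 m[R→φ0] = [48, 41, 46]
r5 m[R→φ1] = [41, 43, 45]
r5 m[R→φ3] = [42, 45, 42]
r5 m[R→φ4] = [46, 46, 48]
r5 m[R→φ5] = [43, 45, 39]
r5 m[M→φ0] = [26, 22, 27]
r5 m[M→φ2] = [27, 22, 26]
r5 m[M→φ4] = [21, 22, 23]
r5 m[E→φ1] = [35, 36, 37]
r5 m[E→φ2] = [39, 43, 41]
r5 m[E→φ3] = [29, 39, 38]
r5 m[E→φ5] = [35, 38, 31]
r6 m[φ0→R] = [26, 30, 25]
r6 m[φ0→M] = [48, 49, 49]
r6 m[φ1→R] = [44, 37, 35]
r6 m[φ1→E] = [45, 49, 46]
r6 m[φ2→M] = [43, 44, 45]
r6 m[φ2→E] = [27, 28, 28]
r6 m[φ3→R] = [38, 35, 38]
r6 m[φ3→E] = [51, 47, 44]
r6 m[φ4→R] = [27, 23, 24]
r6 m[φ4→M] = [51, 47, 50]
r6 m[φ5→R] = [36, 35, 40]
r6 m[φ5→E] = [45, 45, 48]
r6 m[R→φ0] = [145, 130, 137]
r6 m[R→φ1] = [127, 123, 127]
r6 m[R→φ3] = [133, 125, 124]
r6 m[R→φ4] = [144, 137, 138]
r6 m[R→φ5] = [135, 125, 122]
r6 m[M→φ0] = [94, 91, 95]
r6 m[M→φ2] = [99, 96, 99]
r6 m[M→φ4] = [91, 93, 94]
r6 m[E→φ1] = [123, 120, 120]
r6 m[E→φ2] = [141, 141, 138]
r6 m[E→φ3] = [117, 122, 122]
r6 m[E→φ5] = [123, 124, 118]
r7 m[φ0→R] = [94, 99, 94]
r7 m[φ0→M] = [138, 138, 138]
r7 m[φ1→R] = [127, 123, 122]
r7 m[φ1→E] = [125, 131, 126]
r7 m[φ2→M] = [143, 144, 143]
r7 m[φ2→E] = [101, 101, 102]
r7 m[φ3→R] = [124, 122, 126]
r7 m[φ3→E] = [131, 127, 125]
r7 m[φ4→R] = [98, 94, 94]
r7 m[φ4→M] = [141, 138, 143]
r7 m[φ5→R] = [123, 123, 127]
r7 m[φ5→E] = [125, 128, 131]
r7 m[R→φ0] = [145, 130, 137]
r7 m[R→φ1] = [127, 123, 127]
r7 m[R→φ3] = [133, 125, 124]
r7 m[R→φ4] = [144, 137, 138]
r7 m[R→φ5] = [135, 125, 122]
r7 m[M→φ0] = [94, 91, 95]
r7 m[M→φ2] = [99, 96, 99]
r7 m[M→φ4] = [91, 93, 94]
r7 m[E→φ1] = [123, 120, 120]
r7 m[E→φ2] = [141, 141, 138]
r7 m[E→φ3] = [117, 122, 122]
r7 m[E→φ5] = [123, 124, 118]
r8 m[φ0→R] = [94, 99, 94]
r8 m[φ0→M] = [138, 138, 138]
r8 m[φ1→R] = [127, 123, 122]
r8 m[φ1→E] = [125, 131, 126]
r8 m[φ2→M] = [143, 144, 143]
r8 m[φ2→E] = [101, 101, 102]
r8 m[φ3→R] = [124, 122, 126]
r8 m[φ3→E] = [131, 127, 125]
r8 m[φ4→R] = [98, 94, 94]
r8 m[φ4→M] = [141, 138, 143]
r8 m[φ5→R] = [123, 123, 127]
r8 m[φ5→E] = [125, 128, 131]
r8 m[R→φ0] = [472, 462, 469]
r8 m[R→φ1] = [439, 438, 441]
r8 m[R→φ3] = [442, 439, 437]
r8 m[R→φ4] = [468, 467, 469]
r8 m[R→φ5] = [443, 438, 436]
r8 m[M→φ0] = [284, 282, 286]
r8 m[M→φ2] = [279, 276, 281]
r8 m[M→φ4] = [281, 282, 281]
r8 m[E→φ1] = [357, 356, 358]
r8 m[E→φ2] = [381, 386, 382]
r8 m[E→φ3] = [351, 360, 359]
r8 m[E→φ5] = [357, 359, 353]
no fixed point within 8 rounds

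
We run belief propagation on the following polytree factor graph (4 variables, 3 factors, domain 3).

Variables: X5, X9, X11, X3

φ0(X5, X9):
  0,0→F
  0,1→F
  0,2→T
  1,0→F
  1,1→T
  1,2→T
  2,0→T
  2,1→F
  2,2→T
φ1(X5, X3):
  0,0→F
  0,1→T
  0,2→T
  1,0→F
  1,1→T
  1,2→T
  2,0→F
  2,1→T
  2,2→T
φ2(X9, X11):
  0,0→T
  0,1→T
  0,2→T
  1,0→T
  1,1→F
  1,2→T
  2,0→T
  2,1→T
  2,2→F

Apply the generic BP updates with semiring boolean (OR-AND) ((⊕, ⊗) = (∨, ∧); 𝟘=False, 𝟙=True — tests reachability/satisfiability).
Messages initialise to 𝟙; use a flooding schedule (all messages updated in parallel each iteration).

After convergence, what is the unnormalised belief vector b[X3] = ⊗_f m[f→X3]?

b[X3] = [F, T, T]

init: all messages = 𝟙 over 3 values
r1 m[φ0→X5] = [T, T, T]
r1 m[φ0→X9] = [T, T, T]
r1 m[φ1→X5] = [T, T, T]
r1 m[φ1→X3] = [F, T, T]
r1 m[φ2→X9] = [T, T, T]
r1 m[φ2→X11] = [T, T, T]
r1 m[X5→φ0] = [T, T, T]
r1 m[X5→φ1] = [T, T, T]
r1 m[X9→φ0] = [T, T, T]
r1 m[X9→φ2] = [T, T, T]
r1 m[X11→φ2] = [T, T, T]
r1 m[X3→φ1] = [T, T, T]
r2 m[φ0→X5] = [T, T, T]
r2 m[φ0→X9] = [T, T, T]
r2 m[φ1→X5] = [T, T, T]
r2 m[φ1→X3] = [F, T, T]
r2 m[φ2→X9] = [T, T, T]
r2 m[φ2→X11] = [T, T, T]
r2 m[X5→φ0] = [T, T, T]
r2 m[X5→φ1] = [T, T, T]
r2 m[X9→φ0] = [T, T, T]
r2 m[X9→φ2] = [T, T, T]
r2 m[X11→φ2] = [T, T, T]
r2 m[X3→φ1] = [T, T, T]
fixed point reached at round 2
b[X3] = ⊗ incoming = [F, T, T]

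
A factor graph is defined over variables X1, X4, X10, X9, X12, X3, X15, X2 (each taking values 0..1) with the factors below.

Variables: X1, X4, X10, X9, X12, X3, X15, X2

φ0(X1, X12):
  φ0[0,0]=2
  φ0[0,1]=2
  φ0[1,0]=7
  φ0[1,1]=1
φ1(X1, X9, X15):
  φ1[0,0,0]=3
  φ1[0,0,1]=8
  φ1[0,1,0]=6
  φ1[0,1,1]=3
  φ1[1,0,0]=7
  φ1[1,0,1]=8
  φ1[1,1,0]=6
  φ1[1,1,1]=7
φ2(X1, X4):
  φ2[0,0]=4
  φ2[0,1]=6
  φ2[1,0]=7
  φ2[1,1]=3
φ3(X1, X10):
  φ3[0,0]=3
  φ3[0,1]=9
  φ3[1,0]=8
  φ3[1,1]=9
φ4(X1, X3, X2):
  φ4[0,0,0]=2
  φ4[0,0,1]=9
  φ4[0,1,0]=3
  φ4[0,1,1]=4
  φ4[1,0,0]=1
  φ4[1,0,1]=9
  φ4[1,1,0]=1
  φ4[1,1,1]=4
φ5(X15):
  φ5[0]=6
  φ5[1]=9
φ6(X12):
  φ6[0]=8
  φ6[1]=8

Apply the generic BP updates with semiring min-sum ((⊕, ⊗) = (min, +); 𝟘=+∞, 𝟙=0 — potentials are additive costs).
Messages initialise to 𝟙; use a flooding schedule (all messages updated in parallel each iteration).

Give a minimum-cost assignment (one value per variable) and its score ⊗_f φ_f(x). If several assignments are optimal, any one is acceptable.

init: all messages = 𝟙 over 2 values
r1 m[φ0→X1] = [2, 1]
r1 m[φ0→X12] = [2, 1]
r1 m[φ1→X1] = [3, 6]
r1 m[φ1→X9] = [3, 3]
r1 m[φ1→X15] = [3, 3]
r1 m[φ2→X1] = [4, 3]
r1 m[φ2→X4] = [4, 3]
r1 m[φ3→X1] = [3, 8]
r1 m[φ3→X10] = [3, 9]
r1 m[φ4→X1] = [2, 1]
r1 m[φ4→X3] = [1, 1]
r1 m[φ4→X2] = [1, 4]
r1 m[φ5→X15] = [6, 9]
r1 m[φ6→X12] = [8, 8]
r1 m[X1→φ0] = [0, 0]
r1 m[X1→φ1] = [0, 0]
r1 m[X1→φ2] = [0, 0]
r1 m[X1→φ3] = [0, 0]
r1 m[X1→φ4] = [0, 0]
r1 m[X4→φ2] = [0, 0]
r1 m[X10→φ3] = [0, 0]
r1 m[X9→φ1] = [0, 0]
r1 m[X12→φ0] = [0, 0]
r1 m[X12→φ6] = [0, 0]
r1 m[X3→φ4] = [0, 0]
r1 m[X15→φ1] = [0, 0]
r1 m[X15→φ5] = [0, 0]
r1 m[X2→φ4] = [0, 0]
r2 m[φ0→X1] = [2, 1]
r2 m[φ0→X12] = [2, 1]
r2 m[φ1→X1] = [3, 6]
r2 m[φ1→X9] = [3, 3]
r2 m[φ1→X15] = [3, 3]
r2 m[φ2→X1] = [4, 3]
r2 m[φ2→X4] = [4, 3]
r2 m[φ3→X1] = [3, 8]
r2 m[φ3→X10] = [3, 9]
r2 m[φ4→X1] = [2, 1]
r2 m[φ4→X3] = [1, 1]
r2 m[φ4→X2] = [1, 4]
r2 m[φ5→X15] = [6, 9]
r2 m[φ6→X12] = [8, 8]
r2 m[X1→φ0] = [12, 18]
r2 m[X1→φ1] = [11, 13]
r2 m[X1→φ2] = [10, 16]
r2 m[X1→φ3] = [11, 11]
r2 m[X1→φ4] = [12, 18]
r2 m[X4→φ2] = [0, 0]
r2 m[X10→φ3] = [0, 0]
r2 m[X9→φ1] = [0, 0]
r2 m[X12→φ0] = [8, 8]
r2 m[X12→φ6] = [2, 1]
r2 m[X3→φ4] = [0, 0]
r2 m[X15→φ1] = [6, 9]
r2 m[X15→φ5] = [3, 3]
r2 m[X2→φ4] = [0, 0]
r3 m[φ0→X1] = [10, 9]
r3 m[φ0→X12] = [14, 14]
r3 m[φ1→X1] = [9, 12]
r3 m[φ1→X9] = [20, 23]
r3 m[φ1→X15] = [14, 14]
r3 m[φ2→X1] = [4, 3]
r3 m[φ2→X4] = [14, 16]
r3 m[φ3→X1] = [3, 8]
r3 m[φ3→X10] = [14, 20]
r3 m[φ4→X1] = [2, 1]
r3 m[φ4→X3] = [14, 15]
r3 m[φ4→X2] = [14, 16]
r3 m[φ5→X15] = [6, 9]
r3 m[φ6→X12] = [8, 8]
r3 m[X1→φ0] = [12, 18]
r3 m[X1→φ1] = [11, 13]
r3 m[X1→φ2] = [10, 16]
r3 m[X1→φ3] = [11, 11]
r3 m[X1→φ4] = [12, 18]
r3 m[X4→φ2] = [0, 0]
r3 m[X10→φ3] = [0, 0]
r3 m[X9→φ1] = [0, 0]
r3 m[X12→φ0] = [8, 8]
r3 m[X12→φ6] = [2, 1]
r3 m[X3→φ4] = [0, 0]
r3 m[X15→φ1] = [6, 9]
r3 m[X15→φ5] = [3, 3]
r3 m[X2→φ4] = [0, 0]
r4 m[φ0→X1] = [10, 9]
r4 m[φ0→X12] = [14, 14]
r4 m[φ1→X1] = [9, 12]
r4 m[φ1→X9] = [20, 23]
r4 m[φ1→X15] = [14, 14]
r4 m[φ2→X1] = [4, 3]
r4 m[φ2→X4] = [14, 16]
r4 m[φ3→X1] = [3, 8]
r4 m[φ3→X10] = [14, 20]
r4 m[φ4→X1] = [2, 1]
r4 m[φ4→X3] = [14, 15]
r4 m[φ4→X2] = [14, 16]
r4 m[φ5→X15] = [6, 9]
r4 m[φ6→X12] = [8, 8]
r4 m[X1→φ0] = [18, 24]
r4 m[X1→φ1] = [19, 21]
r4 m[X1→φ2] = [24, 30]
r4 m[X1→φ3] = [25, 25]
r4 m[X1→φ4] = [26, 32]
r4 m[X4→φ2] = [0, 0]
r4 m[X10→φ3] = [0, 0]
r4 m[X9→φ1] = [0, 0]
r4 m[X12→φ0] = [8, 8]
r4 m[X12→φ6] = [14, 14]
r4 m[X3→φ4] = [0, 0]
r4 m[X15→φ1] = [6, 9]
r4 m[X15→φ5] = [14, 14]
r4 m[X2→φ4] = [0, 0]
r5 m[φ0→X1] = [10, 9]
r5 m[φ0→X12] = [20, 20]
r5 m[φ1→X1] = [9, 12]
r5 m[φ1→X9] = [28, 31]
r5 m[φ1→X15] = [22, 22]
r5 m[φ2→X1] = [4, 3]
r5 m[φ2→X4] = [28, 30]
r5 m[φ3→X1] = [3, 8]
r5 m[φ3→X10] = [28, 34]
r5 m[φ4→X1] = [2, 1]
r5 m[φ4→X3] = [28, 29]
r5 m[φ4→X2] = [28, 30]
r5 m[φ5→X15] = [6, 9]
r5 m[φ6→X12] = [8, 8]
r5 m[X1→φ0] = [18, 24]
r5 m[X1→φ1] = [19, 21]
r5 m[X1→φ2] = [24, 30]
r5 m[X1→φ3] = [25, 25]
r5 m[X1→φ4] = [26, 32]
r5 m[X4→φ2] = [0, 0]
r5 m[X10→φ3] = [0, 0]
r5 m[X9→φ1] = [0, 0]
r5 m[X12→φ0] = [8, 8]
r5 m[X12→φ6] = [14, 14]
r5 m[X3→φ4] = [0, 0]
r5 m[X15→φ1] = [6, 9]
r5 m[X15→φ5] = [14, 14]
r5 m[X2→φ4] = [0, 0]
r6 m[φ0→X1] = [10, 9]
r6 m[φ0→X12] = [20, 20]
r6 m[φ1→X1] = [9, 12]
r6 m[φ1→X9] = [28, 31]
r6 m[φ1→X15] = [22, 22]
r6 m[φ2→X1] = [4, 3]
r6 m[φ2→X4] = [28, 30]
r6 m[φ3→X1] = [3, 8]
r6 m[φ3→X10] = [28, 34]
r6 m[φ4→X1] = [2, 1]
r6 m[φ4→X3] = [28, 29]
r6 m[φ4→X2] = [28, 30]
r6 m[φ5→X15] = [6, 9]
r6 m[φ6→X12] = [8, 8]
r6 m[X1→φ0] = [18, 24]
r6 m[X1→φ1] = [19, 21]
r6 m[X1→φ2] = [24, 30]
r6 m[X1→φ3] = [25, 25]
r6 m[X1→φ4] = [26, 32]
r6 m[X4→φ2] = [0, 0]
r6 m[X10→φ3] = [0, 0]
r6 m[X9→φ1] = [0, 0]
r6 m[X12→φ0] = [8, 8]
r6 m[X12→φ6] = [20, 20]
r6 m[X3→φ4] = [0, 0]
r6 m[X15→φ1] = [6, 9]
r6 m[X15→φ5] = [22, 22]
r6 m[X2→φ4] = [0, 0]
r7 m[φ0→X1] = [10, 9]
r7 m[φ0→X12] = [20, 20]
r7 m[φ1→X1] = [9, 12]
r7 m[φ1→X9] = [28, 31]
r7 m[φ1→X15] = [22, 22]
r7 m[φ2→X1] = [4, 3]
r7 m[φ2→X4] = [28, 30]
r7 m[φ3→X1] = [3, 8]
r7 m[φ3→X10] = [28, 34]
r7 m[φ4→X1] = [2, 1]
r7 m[φ4→X3] = [28, 29]
r7 m[φ4→X2] = [28, 30]
r7 m[φ5→X15] = [6, 9]
r7 m[φ6→X12] = [8, 8]
r7 m[X1→φ0] = [18, 24]
r7 m[X1→φ1] = [19, 21]
r7 m[X1→φ2] = [24, 30]
r7 m[X1→φ3] = [25, 25]
r7 m[X1→φ4] = [26, 32]
r7 m[X4→φ2] = [0, 0]
r7 m[X10→φ3] = [0, 0]
r7 m[X9→φ1] = [0, 0]
r7 m[X12→φ0] = [8, 8]
r7 m[X12→φ6] = [20, 20]
r7 m[X3→φ4] = [0, 0]
r7 m[X15→φ1] = [6, 9]
r7 m[X15→φ5] = [22, 22]
r7 m[X2→φ4] = [0, 0]
fixed point reached at round 7
traceback from X1: (X1=0, X4=0, X10=0, X9=0, X12=0, X3=0, X15=0, X2=0), score=28

assignment: (X1=0, X4=0, X10=0, X9=0, X12=0, X3=0, X15=0, X2=0); score = 28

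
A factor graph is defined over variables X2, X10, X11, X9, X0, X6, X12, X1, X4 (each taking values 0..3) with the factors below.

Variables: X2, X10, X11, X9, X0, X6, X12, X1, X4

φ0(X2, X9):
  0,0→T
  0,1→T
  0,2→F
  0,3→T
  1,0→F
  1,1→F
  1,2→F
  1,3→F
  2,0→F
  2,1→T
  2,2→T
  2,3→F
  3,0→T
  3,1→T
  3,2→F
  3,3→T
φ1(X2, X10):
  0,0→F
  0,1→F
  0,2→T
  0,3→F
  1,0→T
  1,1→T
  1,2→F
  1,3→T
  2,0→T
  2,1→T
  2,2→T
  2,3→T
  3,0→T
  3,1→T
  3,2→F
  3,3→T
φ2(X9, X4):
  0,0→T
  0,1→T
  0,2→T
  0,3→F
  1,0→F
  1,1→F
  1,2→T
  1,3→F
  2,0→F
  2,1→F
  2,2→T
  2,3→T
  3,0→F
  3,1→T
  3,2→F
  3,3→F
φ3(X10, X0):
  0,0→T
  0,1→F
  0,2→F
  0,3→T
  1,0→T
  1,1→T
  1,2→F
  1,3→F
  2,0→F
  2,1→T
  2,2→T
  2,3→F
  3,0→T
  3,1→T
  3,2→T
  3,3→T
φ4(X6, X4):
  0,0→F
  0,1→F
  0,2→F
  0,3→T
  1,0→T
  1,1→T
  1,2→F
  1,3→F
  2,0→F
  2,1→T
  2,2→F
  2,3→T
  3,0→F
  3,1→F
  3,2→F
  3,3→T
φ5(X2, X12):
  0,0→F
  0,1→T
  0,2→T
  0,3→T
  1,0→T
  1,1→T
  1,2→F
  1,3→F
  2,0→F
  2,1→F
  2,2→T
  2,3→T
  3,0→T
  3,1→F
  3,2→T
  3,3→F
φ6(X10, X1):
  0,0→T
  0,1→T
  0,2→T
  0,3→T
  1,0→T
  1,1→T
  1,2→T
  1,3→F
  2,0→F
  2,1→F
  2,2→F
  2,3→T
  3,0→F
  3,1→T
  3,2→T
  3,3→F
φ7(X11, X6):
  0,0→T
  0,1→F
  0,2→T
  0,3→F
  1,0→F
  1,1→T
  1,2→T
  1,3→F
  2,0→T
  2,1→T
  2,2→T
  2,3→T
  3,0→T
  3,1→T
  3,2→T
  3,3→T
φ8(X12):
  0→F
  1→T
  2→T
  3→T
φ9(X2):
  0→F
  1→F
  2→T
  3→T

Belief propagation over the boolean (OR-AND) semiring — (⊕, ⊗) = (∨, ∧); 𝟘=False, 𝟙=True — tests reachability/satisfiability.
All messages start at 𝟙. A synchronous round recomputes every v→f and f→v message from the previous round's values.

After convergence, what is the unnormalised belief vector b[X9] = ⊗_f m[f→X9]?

b[X9] = [T, F, T, T]

init: all messages = 𝟙 over 4 values
r1 m[φ0→X2] = [T, F, T, T]
r1 m[φ0→X9] = [T, T, T, T]
r1 m[φ1→X2] = [T, T, T, T]
r1 m[φ1→X10] = [T, T, T, T]
r1 m[φ2→X9] = [T, T, T, T]
r1 m[φ2→X4] = [T, T, T, T]
r1 m[φ3→X10] = [T, T, T, T]
r1 m[φ3→X0] = [T, T, T, T]
r1 m[φ4→X6] = [T, T, T, T]
r1 m[φ4→X4] = [T, T, F, T]
r1 m[φ5→X2] = [T, T, T, T]
r1 m[φ5→X12] = [T, T, T, T]
r1 m[φ6→X10] = [T, T, T, T]
r1 m[φ6→X1] = [T, T, T, T]
r1 m[φ7→X11] = [T, T, T, T]
r1 m[φ7→X6] = [T, T, T, T]
r1 m[φ8→X12] = [F, T, T, T]
r1 m[φ9→X2] = [F, F, T, T]
r1 m[X2→φ0] = [T, T, T, T]
r1 m[X2→φ1] = [T, T, T, T]
r1 m[X2→φ5] = [T, T, T, T]
r1 m[X2→φ9] = [T, T, T, T]
r1 m[X10→φ1] = [T, T, T, T]
r1 m[X10→φ3] = [T, T, T, T]
r1 m[X10→φ6] = [T, T, T, T]
r1 m[X11→φ7] = [T, T, T, T]
r1 m[X9→φ0] = [T, T, T, T]
r1 m[X9→φ2] = [T, T, T, T]
r1 m[X0→φ3] = [T, T, T, T]
r1 m[X6→φ4] = [T, T, T, T]
r1 m[X6→φ7] = [T, T, T, T]
r1 m[X12→φ5] = [T, T, T, T]
r1 m[X12→φ8] = [T, T, T, T]
r1 m[X1→φ6] = [T, T, T, T]
r1 m[X4→φ2] = [T, T, T, T]
r1 m[X4→φ4] = [T, T, T, T]
r2 m[φ0→X2] = [T, F, T, T]
r2 m[φ0→X9] = [T, T, T, T]
r2 m[φ1→X2] = [T, T, T, T]
r2 m[φ1→X10] = [T, T, T, T]
r2 m[φ2→X9] = [T, T, T, T]
r2 m[φ2→X4] = [T, T, T, T]
r2 m[φ3→X10] = [T, T, T, T]
r2 m[φ3→X0] = [T, T, T, T]
r2 m[φ4→X6] = [T, T, T, T]
r2 m[φ4→X4] = [T, T, F, T]
r2 m[φ5→X2] = [T, T, T, T]
r2 m[φ5→X12] = [T, T, T, T]
r2 m[φ6→X10] = [T, T, T, T]
r2 m[φ6→X1] = [T, T, T, T]
r2 m[φ7→X11] = [T, T, T, T]
r2 m[φ7→X6] = [T, T, T, T]
r2 m[φ8→X12] = [F, T, T, T]
r2 m[φ9→X2] = [F, F, T, T]
r2 m[X2→φ0] = [F, F, T, T]
r2 m[X2→φ1] = [F, F, T, T]
r2 m[X2→φ5] = [F, F, T, T]
r2 m[X2→φ9] = [T, F, T, T]
r2 m[X10→φ1] = [T, T, T, T]
r2 m[X10→φ3] = [T, T, T, T]
r2 m[X10→φ6] = [T, T, T, T]
r2 m[X11→φ7] = [T, T, T, T]
r2 m[X9→φ0] = [T, T, T, T]
r2 m[X9→φ2] = [T, T, T, T]
r2 m[X0→φ3] = [T, T, T, T]
r2 m[X6→φ4] = [T, T, T, T]
r2 m[X6→φ7] = [T, T, T, T]
r2 m[X12→φ5] = [F, T, T, T]
r2 m[X12→φ8] = [T, T, T, T]
r2 m[X1→φ6] = [T, T, T, T]
r2 m[X4→φ2] = [T, T, F, T]
r2 m[X4→φ4] = [T, T, T, T]
r3 m[φ0→X2] = [T, F, T, T]
r3 m[φ0→X9] = [T, T, T, T]
r3 m[φ1→X2] = [T, T, T, T]
r3 m[φ1→X10] = [T, T, T, T]
r3 m[φ2→X9] = [T, F, T, T]
r3 m[φ2→X4] = [T, T, T, T]
r3 m[φ3→X10] = [T, T, T, T]
r3 m[φ3→X0] = [T, T, T, T]
r3 m[φ4→X6] = [T, T, T, T]
r3 m[φ4→X4] = [T, T, F, T]
r3 m[φ5→X2] = [T, T, T, T]
r3 m[φ5→X12] = [T, F, T, T]
r3 m[φ6→X10] = [T, T, T, T]
r3 m[φ6→X1] = [T, T, T, T]
r3 m[φ7→X11] = [T, T, T, T]
r3 m[φ7→X6] = [T, T, T, T]
r3 m[φ8→X12] = [F, T, T, T]
r3 m[φ9→X2] = [F, F, T, T]
r3 m[X2→φ0] = [F, F, T, T]
r3 m[X2→φ1] = [F, F, T, T]
r3 m[X2→φ5] = [F, F, T, T]
r3 m[X2→φ9] = [T, F, T, T]
r3 m[X10→φ1] = [T, T, T, T]
r3 m[X10→φ3] = [T, T, T, T]
r3 m[X10→φ6] = [T, T, T, T]
r3 m[X11→φ7] = [T, T, T, T]
r3 m[X9→φ0] = [T, T, T, T]
r3 m[X9→φ2] = [T, T, T, T]
r3 m[X0→φ3] = [T, T, T, T]
r3 m[X6→φ4] = [T, T, T, T]
r3 m[X6→φ7] = [T, T, T, T]
r3 m[X12→φ5] = [F, T, T, T]
r3 m[X12→φ8] = [T, T, T, T]
r3 m[X1→φ6] = [T, T, T, T]
r3 m[X4→φ2] = [T, T, F, T]
r3 m[X4→φ4] = [T, T, T, T]
r4 m[φ0→X2] = [T, F, T, T]
r4 m[φ0→X9] = [T, T, T, T]
r4 m[φ1→X2] = [T, T, T, T]
r4 m[φ1→X10] = [T, T, T, T]
r4 m[φ2→X9] = [T, F, T, T]
r4 m[φ2→X4] = [T, T, T, T]
r4 m[φ3→X10] = [T, T, T, T]
r4 m[φ3→X0] = [T, T, T, T]
r4 m[φ4→X6] = [T, T, T, T]
r4 m[φ4→X4] = [T, T, F, T]
r4 m[φ5→X2] = [T, T, T, T]
r4 m[φ5→X12] = [T, F, T, T]
r4 m[φ6→X10] = [T, T, T, T]
r4 m[φ6→X1] = [T, T, T, T]
r4 m[φ7→X11] = [T, T, T, T]
r4 m[φ7→X6] = [T, T, T, T]
r4 m[φ8→X12] = [F, T, T, T]
r4 m[φ9→X2] = [F, F, T, T]
r4 m[X2→φ0] = [F, F, T, T]
r4 m[X2→φ1] = [F, F, T, T]
r4 m[X2→φ5] = [F, F, T, T]
r4 m[X2→φ9] = [T, F, T, T]
r4 m[X10→φ1] = [T, T, T, T]
r4 m[X10→φ3] = [T, T, T, T]
r4 m[X10→φ6] = [T, T, T, T]
r4 m[X11→φ7] = [T, T, T, T]
r4 m[X9→φ0] = [T, F, T, T]
r4 m[X9→φ2] = [T, T, T, T]
r4 m[X0→φ3] = [T, T, T, T]
r4 m[X6→φ4] = [T, T, T, T]
r4 m[X6→φ7] = [T, T, T, T]
r4 m[X12→φ5] = [F, T, T, T]
r4 m[X12→φ8] = [T, F, T, T]
r4 m[X1→φ6] = [T, T, T, T]
r4 m[X4→φ2] = [T, T, F, T]
r4 m[X4→φ4] = [T, T, T, T]
r5 m[φ0→X2] = [T, F, T, T]
r5 m[φ0→X9] = [T, T, T, T]
r5 m[φ1→X2] = [T, T, T, T]
r5 m[φ1→X10] = [T, T, T, T]
r5 m[φ2→X9] = [T, F, T, T]
r5 m[φ2→X4] = [T, T, T, T]
r5 m[φ3→X10] = [T, T, T, T]
r5 m[φ3→X0] = [T, T, T, T]
r5 m[φ4→X6] = [T, T, T, T]
r5 m[φ4→X4] = [T, T, F, T]
r5 m[φ5→X2] = [T, T, T, T]
r5 m[φ5→X12] = [T, F, T, T]
r5 m[φ6→X10] = [T, T, T, T]
r5 m[φ6→X1] = [T, T, T, T]
r5 m[φ7→X11] = [T, T, T, T]
r5 m[φ7→X6] = [T, T, T, T]
r5 m[φ8→X12] = [F, T, T, T]
r5 m[φ9→X2] = [F, F, T, T]
r5 m[X2→φ0] = [F, F, T, T]
r5 m[X2→φ1] = [F, F, T, T]
r5 m[X2→φ5] = [F, F, T, T]
r5 m[X2→φ9] = [T, F, T, T]
r5 m[X10→φ1] = [T, T, T, T]
r5 m[X10→φ3] = [T, T, T, T]
r5 m[X10→φ6] = [T, T, T, T]
r5 m[X11→φ7] = [T, T, T, T]
r5 m[X9→φ0] = [T, F, T, T]
r5 m[X9→φ2] = [T, T, T, T]
r5 m[X0→φ3] = [T, T, T, T]
r5 m[X6→φ4] = [T, T, T, T]
r5 m[X6→φ7] = [T, T, T, T]
r5 m[X12→φ5] = [F, T, T, T]
r5 m[X12→φ8] = [T, F, T, T]
r5 m[X1→φ6] = [T, T, T, T]
r5 m[X4→φ2] = [T, T, F, T]
r5 m[X4→φ4] = [T, T, T, T]
fixed point reached at round 5
b[X9] = ⊗ incoming = [T, F, T, T]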